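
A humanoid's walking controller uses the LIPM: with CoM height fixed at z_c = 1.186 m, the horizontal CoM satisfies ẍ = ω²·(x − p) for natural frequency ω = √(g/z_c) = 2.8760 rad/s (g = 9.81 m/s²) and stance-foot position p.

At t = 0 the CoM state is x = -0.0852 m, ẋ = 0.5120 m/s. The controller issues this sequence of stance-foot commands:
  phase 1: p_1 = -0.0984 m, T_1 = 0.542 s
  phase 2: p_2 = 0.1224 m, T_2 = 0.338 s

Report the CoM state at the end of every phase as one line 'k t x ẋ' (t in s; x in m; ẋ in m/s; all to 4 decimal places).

1 0.5420 0.3387 1.3569
2 0.8800 0.9836 2.7547

phase 1: p=-0.0984, T=0.542, ωT=1.558792, cosh=2.481733, sinh=2.271343; start (x,ẋ)=(-0.085200, 0.512000) → end (x,ẋ)=(0.338715, 1.356875)
phase 2: p=0.1224, T=0.338, ωT=0.972088, cosh=1.510875, sinh=1.132583; start (x,ẋ)=(0.338715, 1.356875) → end (x,ẋ)=(0.983569, 2.754673)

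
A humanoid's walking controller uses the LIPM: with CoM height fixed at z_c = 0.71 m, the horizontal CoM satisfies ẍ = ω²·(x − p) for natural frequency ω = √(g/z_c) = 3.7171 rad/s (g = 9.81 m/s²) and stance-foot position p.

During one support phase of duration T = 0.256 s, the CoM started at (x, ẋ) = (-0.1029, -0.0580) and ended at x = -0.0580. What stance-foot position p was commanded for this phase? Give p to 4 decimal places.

ωT = 3.7171·0.256 = 0.951578; cosh(ωT) = 1.487962, sinh(ωT) = 1.101830
x(T) = p + (x₀−p)·cosh(ωT) + (ẋ₀/ω)·sinh(ωT) ⇒ p·(1 − cosh) = x(T) − x₀·cosh − (ẋ₀/ω)·sinh
numerator   = -0.0580 − (-0.1029)·1.487962 − (-0.0580/3.7171)·1.101830 = 0.112304
denominator = 1 − 1.487962 = -0.487962
p = 0.112304 / -0.487962 = -0.2301

p = -0.2301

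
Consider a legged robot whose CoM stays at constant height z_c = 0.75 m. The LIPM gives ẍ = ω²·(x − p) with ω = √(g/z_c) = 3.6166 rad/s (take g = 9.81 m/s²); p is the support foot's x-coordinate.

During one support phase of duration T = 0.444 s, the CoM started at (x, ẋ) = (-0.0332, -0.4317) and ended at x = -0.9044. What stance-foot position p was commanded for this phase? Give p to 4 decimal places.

ωT = 3.6166·0.444 = 1.605770; cosh(ωT) = 2.591215, sinh(ωT) = 2.390481
x(T) = p + (x₀−p)·cosh(ωT) + (ẋ₀/ω)·sinh(ωT) ⇒ p·(1 − cosh) = x(T) − x₀·cosh − (ẋ₀/ω)·sinh
numerator   = -0.9044 − (-0.0332)·2.591215 − (-0.4317/3.6166)·2.390481 = -0.533029
denominator = 1 − 2.591215 = -1.591215
p = -0.533029 / -1.591215 = 0.3350

p = 0.3350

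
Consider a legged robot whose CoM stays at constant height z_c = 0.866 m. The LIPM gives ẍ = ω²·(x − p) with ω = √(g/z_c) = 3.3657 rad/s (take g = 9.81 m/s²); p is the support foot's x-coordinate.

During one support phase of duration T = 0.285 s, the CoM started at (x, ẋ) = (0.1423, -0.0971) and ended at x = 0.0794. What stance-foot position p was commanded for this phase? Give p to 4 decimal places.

p = 0.2043

ωT = 3.3657·0.285 = 0.959224; cosh(ωT) = 1.496431, sinh(ωT) = 1.113241
x(T) = p + (x₀−p)·cosh(ωT) + (ẋ₀/ω)·sinh(ωT) ⇒ p·(1 − cosh) = x(T) − x₀·cosh − (ẋ₀/ω)·sinh
numerator   = 0.0794 − (0.1423)·1.496431 − (-0.0971/3.3657)·1.113241 = -0.101425
denominator = 1 − 1.496431 = -0.496431
p = -0.101425 / -0.496431 = 0.2043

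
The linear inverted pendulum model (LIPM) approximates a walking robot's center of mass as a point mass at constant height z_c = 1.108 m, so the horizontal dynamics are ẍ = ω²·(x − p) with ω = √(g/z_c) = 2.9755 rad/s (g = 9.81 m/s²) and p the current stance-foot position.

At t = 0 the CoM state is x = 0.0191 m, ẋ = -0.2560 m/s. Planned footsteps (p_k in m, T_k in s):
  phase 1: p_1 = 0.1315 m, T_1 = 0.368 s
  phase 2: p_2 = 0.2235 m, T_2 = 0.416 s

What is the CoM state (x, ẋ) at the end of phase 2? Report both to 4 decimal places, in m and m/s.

x = -0.9723, ẋ = -3.4712

phase 1: p=0.1315, T=0.368, ωT=1.094984, cosh=1.661840, sinh=1.327295; start (x,ẋ)=(0.019100, -0.256000) → end (x,ẋ)=(-0.169486, -0.869340)
phase 2: p=0.2235, T=0.416, ωT=1.237808, cosh=1.869033, sinh=1.579014; start (x,ẋ)=(-0.169486, -0.869340) → end (x,ẋ)=(-0.972338, -3.471212)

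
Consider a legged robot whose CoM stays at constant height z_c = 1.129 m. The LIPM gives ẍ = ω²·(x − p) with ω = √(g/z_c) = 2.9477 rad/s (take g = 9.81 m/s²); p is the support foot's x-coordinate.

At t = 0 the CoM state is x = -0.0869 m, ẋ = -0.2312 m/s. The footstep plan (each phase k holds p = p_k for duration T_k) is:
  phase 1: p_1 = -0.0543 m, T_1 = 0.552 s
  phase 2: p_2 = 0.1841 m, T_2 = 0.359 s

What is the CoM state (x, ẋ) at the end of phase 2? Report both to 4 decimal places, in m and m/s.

x = -1.0132, ẋ = -3.2947

phase 1: p=-0.0543, T=0.552, ωT=1.627130, cosh=2.642871, sinh=2.446379; start (x,ẋ)=(-0.086900, -0.231200) → end (x,ẋ)=(-0.332337, -0.846117)
phase 2: p=0.1841, T=0.359, ωT=1.058224, cosh=1.614161, sinh=1.267089; start (x,ẋ)=(-0.332337, -0.846117) → end (x,ẋ)=(-1.013221, -3.294660)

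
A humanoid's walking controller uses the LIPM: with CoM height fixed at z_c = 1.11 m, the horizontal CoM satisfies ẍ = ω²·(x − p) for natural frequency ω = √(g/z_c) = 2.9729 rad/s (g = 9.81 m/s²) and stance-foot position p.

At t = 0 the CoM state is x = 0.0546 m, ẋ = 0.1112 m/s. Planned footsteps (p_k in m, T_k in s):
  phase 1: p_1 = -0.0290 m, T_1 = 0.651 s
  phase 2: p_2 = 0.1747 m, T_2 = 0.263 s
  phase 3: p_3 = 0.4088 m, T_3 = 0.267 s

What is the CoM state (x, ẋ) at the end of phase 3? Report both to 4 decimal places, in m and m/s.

x = 1.6100, ẋ = 4.0069

phase 1: p=-0.0290, T=0.651, ωT=1.935358, cosh=3.535448, sinh=3.391075; start (x,ẋ)=(0.054600, 0.111200) → end (x,ẋ)=(0.393405, 1.235941)
phase 2: p=0.1747, T=0.263, ωT=0.781873, cosh=1.321555, sinh=0.864006; start (x,ẋ)=(0.393405, 1.235941) → end (x,ẋ)=(0.822929, 2.195130)
phase 3: p=0.4088, T=0.267, ωT=0.793764, cosh=1.331923, sinh=0.879783; start (x,ẋ)=(0.822929, 2.195130) → end (x,ẋ)=(1.610003, 4.006902)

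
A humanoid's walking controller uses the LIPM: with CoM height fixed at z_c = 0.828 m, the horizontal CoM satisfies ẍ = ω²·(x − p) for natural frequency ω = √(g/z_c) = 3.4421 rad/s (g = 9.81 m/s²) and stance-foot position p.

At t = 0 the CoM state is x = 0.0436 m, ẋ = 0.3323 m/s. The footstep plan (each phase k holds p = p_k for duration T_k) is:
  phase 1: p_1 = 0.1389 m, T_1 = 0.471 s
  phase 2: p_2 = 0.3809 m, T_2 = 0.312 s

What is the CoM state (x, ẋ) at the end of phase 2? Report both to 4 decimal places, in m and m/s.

phase 1: p=0.1389, T=0.471, ωT=1.621229, cosh=2.628480, sinh=2.430825; start (x,ẋ)=(0.043600, 0.332300) → end (x,ẋ)=(0.123077, 0.076055)
phase 2: p=0.3809, T=0.312, ωT=1.073935, cosh=1.634268, sinh=1.292607; start (x,ẋ)=(0.123077, 0.076055) → end (x,ẋ)=(-0.011890, -1.022830)

x = -0.0119, ẋ = -1.0228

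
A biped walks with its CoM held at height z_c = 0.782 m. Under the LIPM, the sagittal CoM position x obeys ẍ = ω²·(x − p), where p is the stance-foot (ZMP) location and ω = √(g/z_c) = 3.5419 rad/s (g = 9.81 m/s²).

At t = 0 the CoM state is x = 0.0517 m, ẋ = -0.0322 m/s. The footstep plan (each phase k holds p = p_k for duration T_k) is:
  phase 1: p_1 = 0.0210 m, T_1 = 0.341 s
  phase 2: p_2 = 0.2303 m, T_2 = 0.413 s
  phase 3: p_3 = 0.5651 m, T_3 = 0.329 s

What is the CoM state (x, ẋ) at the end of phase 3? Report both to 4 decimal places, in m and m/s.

x = -0.9796, ẋ = -5.0508

phase 1: p=0.0210, T=0.341, ωT=1.207788, cosh=1.822466, sinh=1.523608; start (x,ẋ)=(0.051700, -0.032200) → end (x,ẋ)=(0.063098, 0.106988)
phase 2: p=0.2303, T=0.413, ωT=1.462805, cosh=2.274820, sinh=2.043234; start (x,ẋ)=(0.063098, 0.106988) → end (x,ẋ)=(-0.088335, -0.966648)
phase 3: p=0.5651, T=0.329, ωT=1.165285, cosh=1.759335, sinh=1.447502; start (x,ẋ)=(-0.088335, -0.966648) → end (x,ẋ)=(-0.979560, -5.050757)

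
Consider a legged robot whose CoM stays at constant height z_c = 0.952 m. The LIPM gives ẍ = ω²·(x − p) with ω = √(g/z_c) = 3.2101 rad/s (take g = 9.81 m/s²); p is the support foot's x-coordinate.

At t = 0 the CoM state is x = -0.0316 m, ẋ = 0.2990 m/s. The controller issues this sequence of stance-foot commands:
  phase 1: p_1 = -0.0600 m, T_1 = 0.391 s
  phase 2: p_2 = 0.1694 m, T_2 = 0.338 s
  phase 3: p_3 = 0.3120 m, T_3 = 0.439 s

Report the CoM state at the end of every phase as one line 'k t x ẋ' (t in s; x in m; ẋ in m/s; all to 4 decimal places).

phase 1: p=-0.0600, T=0.391, ωT=1.255149, cosh=1.896697, sinh=1.611664; start (x,ẋ)=(-0.031600, 0.299000) → end (x,ẋ)=(0.143982, 0.714043)
phase 2: p=0.1694, T=0.338, ωT=1.085014, cosh=1.648689, sinh=1.310792; start (x,ẋ)=(0.143982, 0.714043) → end (x,ẋ)=(0.419062, 1.070282)
phase 3: p=0.3120, T=0.439, ωT=1.409234, cosh=2.168575, sinh=1.924244; start (x,ẋ)=(0.419062, 1.070282) → end (x,ẋ)=(1.185735, 2.982309)

1 0.3910 0.1440 0.7140
2 0.7290 0.4191 1.0703
3 1.1680 1.1857 2.9823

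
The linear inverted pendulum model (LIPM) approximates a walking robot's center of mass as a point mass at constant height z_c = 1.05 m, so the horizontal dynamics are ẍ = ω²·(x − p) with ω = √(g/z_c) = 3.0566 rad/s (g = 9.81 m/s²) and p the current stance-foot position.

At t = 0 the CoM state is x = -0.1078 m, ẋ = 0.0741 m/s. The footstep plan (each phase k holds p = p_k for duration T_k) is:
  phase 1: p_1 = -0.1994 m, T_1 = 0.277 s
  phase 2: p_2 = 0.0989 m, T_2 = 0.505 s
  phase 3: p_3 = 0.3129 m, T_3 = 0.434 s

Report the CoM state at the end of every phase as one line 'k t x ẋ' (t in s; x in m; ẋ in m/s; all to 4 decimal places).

phase 1: p=-0.1994, T=0.277, ωT=0.846678, cosh=1.380362, sinh=0.951525; start (x,ẋ)=(-0.107800, 0.074100) → end (x,ẋ)=(-0.049891, 0.368697)
phase 2: p=0.0989, T=0.505, ωT=1.543583, cosh=2.447474, sinh=2.233860; start (x,ẋ)=(-0.049891, 0.368697) → end (x,ẋ)=(0.004193, -0.113572)
phase 3: p=0.3129, T=0.434, ωT=1.326564, cosh=2.016731, sinh=1.751344; start (x,ẋ)=(0.004193, -0.113572) → end (x,ẋ)=(-0.374753, -1.881604)

1 0.2770 -0.0499 0.3687
2 0.7820 0.0042 -0.1136
3 1.2160 -0.3748 -1.8816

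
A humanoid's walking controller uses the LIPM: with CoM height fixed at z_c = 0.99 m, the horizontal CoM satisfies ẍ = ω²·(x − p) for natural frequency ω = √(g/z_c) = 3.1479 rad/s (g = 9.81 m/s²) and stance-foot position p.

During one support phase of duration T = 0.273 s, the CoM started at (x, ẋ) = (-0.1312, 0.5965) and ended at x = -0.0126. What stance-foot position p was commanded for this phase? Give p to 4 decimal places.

ωT = 3.1479·0.273 = 0.859377; cosh(ωT) = 1.392557, sinh(ωT) = 0.969131
x(T) = p + (x₀−p)·cosh(ωT) + (ẋ₀/ω)·sinh(ωT) ⇒ p·(1 − cosh) = x(T) − x₀·cosh − (ẋ₀/ω)·sinh
numerator   = -0.0126 − (-0.1312)·1.392557 − (0.5965/3.1479)·0.969131 = -0.013539
denominator = 1 − 1.392557 = -0.392557
p = -0.013539 / -0.392557 = 0.0345

p = 0.0345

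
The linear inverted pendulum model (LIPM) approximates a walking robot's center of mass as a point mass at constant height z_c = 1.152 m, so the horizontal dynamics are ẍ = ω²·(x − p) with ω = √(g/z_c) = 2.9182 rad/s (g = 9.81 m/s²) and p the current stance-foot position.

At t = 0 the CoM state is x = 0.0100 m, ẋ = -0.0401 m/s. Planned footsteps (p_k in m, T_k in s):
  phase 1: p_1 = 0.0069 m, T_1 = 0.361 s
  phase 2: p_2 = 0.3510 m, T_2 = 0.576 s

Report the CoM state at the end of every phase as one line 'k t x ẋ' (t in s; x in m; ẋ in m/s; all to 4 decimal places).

phase 1: p=0.0069, T=0.361, ωT=1.053470, cosh=1.608155, sinh=1.259430; start (x,ẋ)=(0.010000, -0.040100) → end (x,ẋ)=(-0.005421, -0.053094)
phase 2: p=0.3510, T=0.576, ωT=1.680883, cosh=2.778253, sinh=2.592044; start (x,ẋ)=(-0.005421, -0.053094) → end (x,ẋ)=(-0.686387, -2.843512)

1 0.3610 -0.0054 -0.0531
2 0.9370 -0.6864 -2.8435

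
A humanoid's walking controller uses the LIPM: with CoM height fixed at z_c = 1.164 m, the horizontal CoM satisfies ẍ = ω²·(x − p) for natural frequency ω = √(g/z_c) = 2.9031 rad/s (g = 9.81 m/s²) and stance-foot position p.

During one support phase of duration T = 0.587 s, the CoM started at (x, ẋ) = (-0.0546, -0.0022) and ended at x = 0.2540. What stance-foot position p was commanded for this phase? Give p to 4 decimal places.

p = -0.2235

ωT = 2.9031·0.587 = 1.704120; cosh(ωT) = 2.839239, sinh(ωT) = 2.657306
x(T) = p + (x₀−p)·cosh(ωT) + (ẋ₀/ω)·sinh(ωT) ⇒ p·(1 − cosh) = x(T) − x₀·cosh − (ẋ₀/ω)·sinh
numerator   = 0.2540 − (-0.0546)·2.839239 − (-0.0022/2.9031)·2.657306 = 0.411036
denominator = 1 − 2.839239 = -1.839239
p = 0.411036 / -1.839239 = -0.2235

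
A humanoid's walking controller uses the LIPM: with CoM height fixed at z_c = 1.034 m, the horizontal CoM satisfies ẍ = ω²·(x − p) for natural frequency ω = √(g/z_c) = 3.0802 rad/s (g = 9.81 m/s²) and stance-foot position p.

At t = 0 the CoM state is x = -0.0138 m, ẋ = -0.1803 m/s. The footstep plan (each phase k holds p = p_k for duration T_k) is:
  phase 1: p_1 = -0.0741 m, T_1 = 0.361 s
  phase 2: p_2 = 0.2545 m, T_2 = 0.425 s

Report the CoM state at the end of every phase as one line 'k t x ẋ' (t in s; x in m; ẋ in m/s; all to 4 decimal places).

1 0.3610 -0.0519 -0.0519
2 0.7860 -0.3830 -1.7229

phase 1: p=-0.0741, T=0.361, ωT=1.111952, cosh=1.684602, sinh=1.355686; start (x,ẋ)=(-0.013800, -0.180300) → end (x,ẋ)=(-0.051874, -0.051934)
phase 2: p=0.2545, T=0.425, ωT=1.309085, cosh=1.986426, sinh=1.716359; start (x,ẋ)=(-0.051874, -0.051934) → end (x,ẋ)=(-0.383028, -1.722878)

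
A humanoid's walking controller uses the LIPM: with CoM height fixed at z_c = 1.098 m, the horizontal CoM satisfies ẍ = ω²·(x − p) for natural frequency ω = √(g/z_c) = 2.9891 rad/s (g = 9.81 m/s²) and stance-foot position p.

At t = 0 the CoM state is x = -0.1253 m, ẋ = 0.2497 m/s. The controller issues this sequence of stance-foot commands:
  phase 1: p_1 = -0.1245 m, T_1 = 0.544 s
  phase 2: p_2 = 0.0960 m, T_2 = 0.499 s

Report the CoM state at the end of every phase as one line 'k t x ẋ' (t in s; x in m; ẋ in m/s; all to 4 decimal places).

phase 1: p=-0.1245, T=0.544, ωT=1.626070, cosh=2.640279, sinh=2.443578; start (x,ẋ)=(-0.125300, 0.249700) → end (x,ẋ)=(0.077517, 0.653434)
phase 2: p=0.0960, T=0.499, ωT=1.491561, cosh=2.334524, sinh=2.109503; start (x,ẋ)=(0.077517, 0.653434) → end (x,ẋ)=(0.514000, 1.408911)

1 0.5440 0.0775 0.6534
2 1.0430 0.5140 1.4089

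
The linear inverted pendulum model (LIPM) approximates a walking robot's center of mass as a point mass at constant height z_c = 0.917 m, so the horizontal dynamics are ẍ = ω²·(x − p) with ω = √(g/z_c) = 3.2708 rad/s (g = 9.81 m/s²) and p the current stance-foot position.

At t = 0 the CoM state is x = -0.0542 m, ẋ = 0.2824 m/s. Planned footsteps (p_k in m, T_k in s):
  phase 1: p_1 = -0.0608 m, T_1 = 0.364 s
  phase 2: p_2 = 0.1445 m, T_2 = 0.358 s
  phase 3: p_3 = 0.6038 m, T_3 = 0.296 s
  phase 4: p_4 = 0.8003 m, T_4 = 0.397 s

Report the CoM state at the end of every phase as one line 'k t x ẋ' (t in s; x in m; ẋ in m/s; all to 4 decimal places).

1 0.3640 0.0799 0.5396
2 0.7220 0.2708 0.6458
3 1.0180 0.3246 -0.2544
4 1.4150 -0.2680 -3.1389

phase 1: p=-0.0608, T=0.364, ωT=1.190571, cosh=1.796503, sinh=1.492456; start (x,ẋ)=(-0.054200, 0.282400) → end (x,ẋ)=(0.079915, 0.539551)
phase 2: p=0.1445, T=0.358, ωT=1.170946, cosh=1.767558, sinh=1.457485; start (x,ẋ)=(0.079915, 0.539551) → end (x,ẋ)=(0.270769, 0.645802)
phase 3: p=0.6038, T=0.296, ωT=0.968157, cosh=1.506435, sinh=1.126652; start (x,ẋ)=(0.270769, 0.645802) → end (x,ẋ)=(0.324562, -0.254378)
phase 4: p=0.8003, T=0.397, ωT=1.298508, cosh=1.968382, sinh=1.695443; start (x,ẋ)=(0.324562, -0.254378) → end (x,ẋ)=(-0.267993, -3.138897)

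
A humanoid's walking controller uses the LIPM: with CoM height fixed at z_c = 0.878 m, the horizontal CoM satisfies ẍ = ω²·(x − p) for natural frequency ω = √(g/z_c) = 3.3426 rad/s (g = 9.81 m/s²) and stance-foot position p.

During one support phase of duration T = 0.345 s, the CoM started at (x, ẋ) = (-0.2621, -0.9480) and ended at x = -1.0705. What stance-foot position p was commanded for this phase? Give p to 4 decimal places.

p = 0.2822

ωT = 3.3426·0.345 = 1.153197; cosh(ωT) = 1.741966, sinh(ωT) = 1.426340
x(T) = p + (x₀−p)·cosh(ωT) + (ẋ₀/ω)·sinh(ωT) ⇒ p·(1 − cosh) = x(T) − x₀·cosh − (ẋ₀/ω)·sinh
numerator   = -1.0705 − (-0.2621)·1.741966 − (-0.9480/3.3426)·1.426340 = -0.209404
denominator = 1 − 1.741966 = -0.741966
p = -0.209404 / -0.741966 = 0.2822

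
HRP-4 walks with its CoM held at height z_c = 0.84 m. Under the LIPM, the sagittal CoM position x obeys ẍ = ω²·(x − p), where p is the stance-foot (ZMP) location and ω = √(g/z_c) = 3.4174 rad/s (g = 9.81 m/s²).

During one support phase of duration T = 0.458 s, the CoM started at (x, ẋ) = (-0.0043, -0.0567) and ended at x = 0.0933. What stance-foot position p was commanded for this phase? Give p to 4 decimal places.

p = -0.0949

ωT = 3.4174·0.458 = 1.565169; cosh(ωT) = 2.496268, sinh(ωT) = 2.287216
x(T) = p + (x₀−p)·cosh(ωT) + (ẋ₀/ω)·sinh(ωT) ⇒ p·(1 − cosh) = x(T) − x₀·cosh − (ẋ₀/ω)·sinh
numerator   = 0.0933 − (-0.0043)·2.496268 − (-0.0567/3.4174)·2.287216 = 0.141982
denominator = 1 − 2.496268 = -1.496268
p = 0.141982 / -1.496268 = -0.0949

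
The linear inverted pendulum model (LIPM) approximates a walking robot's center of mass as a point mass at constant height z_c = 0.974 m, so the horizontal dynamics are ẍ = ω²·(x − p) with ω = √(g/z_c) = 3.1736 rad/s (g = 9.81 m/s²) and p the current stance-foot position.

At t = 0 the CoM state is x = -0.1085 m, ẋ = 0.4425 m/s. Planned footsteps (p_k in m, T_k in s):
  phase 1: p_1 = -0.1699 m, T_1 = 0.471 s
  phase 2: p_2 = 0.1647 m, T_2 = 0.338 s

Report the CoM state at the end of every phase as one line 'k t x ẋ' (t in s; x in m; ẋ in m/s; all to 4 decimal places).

1 0.4710 0.2690 1.4485
2 0.8090 0.9241 2.7923

phase 1: p=-0.1699, T=0.471, ωT=1.494766, cosh=2.341296, sinh=2.116995; start (x,ẋ)=(-0.108500, 0.442500) → end (x,ẋ)=(0.269032, 1.448539)
phase 2: p=0.1647, T=0.338, ωT=1.072677, cosh=1.632643, sinh=1.290551; start (x,ẋ)=(0.269032, 1.448539) → end (x,ẋ)=(0.924088, 2.792257)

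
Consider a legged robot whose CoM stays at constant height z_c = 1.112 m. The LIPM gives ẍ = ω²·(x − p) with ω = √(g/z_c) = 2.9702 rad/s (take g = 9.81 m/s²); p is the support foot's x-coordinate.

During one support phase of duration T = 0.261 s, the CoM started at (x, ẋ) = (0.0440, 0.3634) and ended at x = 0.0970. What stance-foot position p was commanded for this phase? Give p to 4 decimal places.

p = 0.2075

ωT = 2.9702·0.261 = 0.775222; cosh(ωT) = 1.315838, sinh(ωT) = 0.855237
x(T) = p + (x₀−p)·cosh(ωT) + (ẋ₀/ω)·sinh(ωT) ⇒ p·(1 − cosh) = x(T) − x₀·cosh − (ẋ₀/ω)·sinh
numerator   = 0.0970 − (0.0440)·1.315838 − (0.3634/2.9702)·0.855237 = -0.065534
denominator = 1 − 1.315838 = -0.315838
p = -0.065534 / -0.315838 = 0.2075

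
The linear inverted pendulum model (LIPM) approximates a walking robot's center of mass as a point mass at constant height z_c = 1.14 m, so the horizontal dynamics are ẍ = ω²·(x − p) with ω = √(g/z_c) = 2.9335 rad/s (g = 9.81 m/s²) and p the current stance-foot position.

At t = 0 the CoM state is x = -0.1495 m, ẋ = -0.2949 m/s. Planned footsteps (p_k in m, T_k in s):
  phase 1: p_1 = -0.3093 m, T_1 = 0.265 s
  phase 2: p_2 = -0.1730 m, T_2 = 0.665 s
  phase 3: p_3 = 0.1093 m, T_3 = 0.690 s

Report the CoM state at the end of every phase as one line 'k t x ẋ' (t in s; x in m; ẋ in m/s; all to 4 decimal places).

phase 1: p=-0.3093, T=0.265, ωT=0.777378, cosh=1.317684, sinh=0.858075; start (x,ẋ)=(-0.149500, -0.294900) → end (x,ẋ)=(-0.184995, 0.013657)
phase 2: p=-0.1730, T=0.665, ωT=1.950778, cosh=3.588159, sinh=3.445996; start (x,ẋ)=(-0.184995, 0.013657) → end (x,ẋ)=(-0.199996, -0.072250)
phase 3: p=0.1093, T=0.690, ωT=2.024115, cosh=3.850760, sinh=3.718649; start (x,ẋ)=(-0.199996, -0.072250) → end (x,ẋ)=(-1.173313, -3.652223)

1 0.2650 -0.1850 0.0137
2 0.9300 -0.2000 -0.0722
3 1.6200 -1.1733 -3.6522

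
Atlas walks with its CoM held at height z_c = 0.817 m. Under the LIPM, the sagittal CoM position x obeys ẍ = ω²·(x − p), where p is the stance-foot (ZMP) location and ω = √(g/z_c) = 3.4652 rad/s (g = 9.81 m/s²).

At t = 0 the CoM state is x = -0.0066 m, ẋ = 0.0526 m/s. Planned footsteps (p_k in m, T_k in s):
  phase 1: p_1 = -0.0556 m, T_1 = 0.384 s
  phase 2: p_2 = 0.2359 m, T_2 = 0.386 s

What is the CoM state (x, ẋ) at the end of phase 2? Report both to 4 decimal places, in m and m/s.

x = 0.1061, ẋ = -0.1928

phase 1: p=-0.0556, T=0.384, ωT=1.330637, cosh=2.023880, sinh=1.759572; start (x,ẋ)=(-0.006600, 0.052600) → end (x,ẋ)=(0.070280, 0.405222)
phase 2: p=0.2359, T=0.386, ωT=1.337567, cosh=2.036124, sinh=1.773640; start (x,ẋ)=(0.070280, 0.405222) → end (x,ẋ)=(0.106087, -0.192824)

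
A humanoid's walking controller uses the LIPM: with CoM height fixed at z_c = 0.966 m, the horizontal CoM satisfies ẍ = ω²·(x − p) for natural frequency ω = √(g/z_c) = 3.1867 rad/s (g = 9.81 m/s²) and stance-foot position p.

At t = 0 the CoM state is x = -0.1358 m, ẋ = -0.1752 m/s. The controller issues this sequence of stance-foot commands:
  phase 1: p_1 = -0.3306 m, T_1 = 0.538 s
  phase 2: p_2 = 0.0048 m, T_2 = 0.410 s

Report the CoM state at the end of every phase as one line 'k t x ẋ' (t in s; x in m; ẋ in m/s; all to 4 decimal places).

phase 1: p=-0.3306, T=0.538, ωT=1.714445, cosh=2.866827, sinh=2.686763; start (x,ẋ)=(-0.135800, -0.175200) → end (x,ẋ)=(0.080144, 1.165592)
phase 2: p=0.0048, T=0.410, ωT=1.306547, cosh=1.982076, sinh=1.711323; start (x,ẋ)=(0.080144, 1.165592) → end (x,ẋ)=(0.780083, 2.721176)

1 0.5380 0.0801 1.1656
2 0.9480 0.7801 2.7212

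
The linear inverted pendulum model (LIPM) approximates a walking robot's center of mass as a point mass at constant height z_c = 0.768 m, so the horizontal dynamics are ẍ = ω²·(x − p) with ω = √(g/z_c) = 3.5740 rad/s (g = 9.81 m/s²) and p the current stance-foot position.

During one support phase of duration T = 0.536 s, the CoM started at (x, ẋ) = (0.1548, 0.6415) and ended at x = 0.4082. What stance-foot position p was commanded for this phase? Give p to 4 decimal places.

ωT = 3.5740·0.536 = 1.915664; cosh(ωT) = 3.469345, sinh(ωT) = 3.322101
x(T) = p + (x₀−p)·cosh(ωT) + (ẋ₀/ω)·sinh(ωT) ⇒ p·(1 − cosh) = x(T) − x₀·cosh − (ẋ₀/ω)·sinh
numerator   = 0.4082 − (0.1548)·3.469345 − (0.6415/3.5740)·3.322101 = -0.725141
denominator = 1 − 3.469345 = -2.469345
p = -0.725141 / -2.469345 = 0.2937

p = 0.2937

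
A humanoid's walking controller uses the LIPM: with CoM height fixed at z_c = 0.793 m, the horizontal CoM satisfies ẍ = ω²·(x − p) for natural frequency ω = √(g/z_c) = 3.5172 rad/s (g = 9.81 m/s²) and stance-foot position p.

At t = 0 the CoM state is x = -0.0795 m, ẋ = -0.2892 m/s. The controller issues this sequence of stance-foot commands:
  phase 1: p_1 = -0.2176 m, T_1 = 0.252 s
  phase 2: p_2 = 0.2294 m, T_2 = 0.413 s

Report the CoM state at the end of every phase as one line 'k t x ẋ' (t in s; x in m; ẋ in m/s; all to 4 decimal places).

1 0.2520 -0.1044 0.0787
2 0.6650 -0.4778 -2.1944

phase 1: p=-0.2176, T=0.252, ωT=0.886334, cosh=1.419192, sinh=1.007028; start (x,ẋ)=(-0.079500, -0.289200) → end (x,ẋ)=(-0.104412, 0.078709)
phase 2: p=0.2294, T=0.413, ωT=1.452604, cosh=2.254094, sinh=2.020134; start (x,ẋ)=(-0.104412, 0.078709) → end (x,ẋ)=(-0.477837, -2.194389)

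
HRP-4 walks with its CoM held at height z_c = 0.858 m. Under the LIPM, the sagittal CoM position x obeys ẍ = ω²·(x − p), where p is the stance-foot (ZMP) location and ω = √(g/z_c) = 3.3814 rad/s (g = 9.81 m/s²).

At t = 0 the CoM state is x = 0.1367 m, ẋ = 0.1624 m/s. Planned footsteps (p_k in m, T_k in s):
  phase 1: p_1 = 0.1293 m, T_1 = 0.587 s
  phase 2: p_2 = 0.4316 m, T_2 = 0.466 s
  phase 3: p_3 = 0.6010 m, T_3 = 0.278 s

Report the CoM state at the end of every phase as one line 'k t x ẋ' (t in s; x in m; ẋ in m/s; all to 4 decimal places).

phase 1: p=0.1293, T=0.587, ωT=1.984882, cosh=3.707792, sinh=3.570395; start (x,ẋ)=(0.136700, 0.162400) → end (x,ẋ)=(0.328215, 0.691485)
phase 2: p=0.4316, T=0.466, ωT=1.575732, cosh=2.520568, sinh=2.313712; start (x,ẋ)=(0.328215, 0.691485) → end (x,ẋ)=(0.644157, 0.934091)
phase 3: p=0.6010, T=0.278, ωT=0.940029, cosh=1.475336, sinh=1.084720; start (x,ẋ)=(0.644157, 0.934091) → end (x,ẋ)=(0.964318, 1.536391)

1 0.5870 0.3282 0.6915
2 1.0530 0.6442 0.9341
3 1.3310 0.9643 1.5364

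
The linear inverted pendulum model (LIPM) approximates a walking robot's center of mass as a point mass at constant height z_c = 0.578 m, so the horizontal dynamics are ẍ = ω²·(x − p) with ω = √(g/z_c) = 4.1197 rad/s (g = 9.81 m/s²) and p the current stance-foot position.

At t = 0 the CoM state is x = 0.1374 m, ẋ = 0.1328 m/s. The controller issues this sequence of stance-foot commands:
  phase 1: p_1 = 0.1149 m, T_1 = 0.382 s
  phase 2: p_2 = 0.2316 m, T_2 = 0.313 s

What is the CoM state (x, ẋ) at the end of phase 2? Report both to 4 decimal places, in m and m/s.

phase 1: p=0.1149, T=0.382, ωT=1.573725, cosh=2.515930, sinh=2.308658; start (x,ẋ)=(0.137400, 0.132800) → end (x,ẋ)=(0.245929, 0.548113)
phase 2: p=0.2316, T=0.313, ωT=1.289466, cosh=1.953133, sinh=1.677715; start (x,ẋ)=(0.245929, 0.548113) → end (x,ẋ)=(0.482801, 1.169573)

x = 0.4828, ẋ = 1.1696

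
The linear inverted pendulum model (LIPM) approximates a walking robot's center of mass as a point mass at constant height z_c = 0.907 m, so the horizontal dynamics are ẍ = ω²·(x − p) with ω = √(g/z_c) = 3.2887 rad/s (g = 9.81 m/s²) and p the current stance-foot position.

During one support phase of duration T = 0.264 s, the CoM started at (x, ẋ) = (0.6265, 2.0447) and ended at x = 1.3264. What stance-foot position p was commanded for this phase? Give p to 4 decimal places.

p = 0.4030

ωT = 3.2887·0.264 = 0.868217; cosh(ωT) = 1.401179, sinh(ωT) = 0.981480
x(T) = p + (x₀−p)·cosh(ωT) + (ẋ₀/ω)·sinh(ωT) ⇒ p·(1 − cosh) = x(T) − x₀·cosh − (ẋ₀/ω)·sinh
numerator   = 1.3264 − (0.6265)·1.401179 − (2.0447/3.2887)·0.981480 = -0.161659
denominator = 1 − 1.401179 = -0.401179
p = -0.161659 / -0.401179 = 0.4030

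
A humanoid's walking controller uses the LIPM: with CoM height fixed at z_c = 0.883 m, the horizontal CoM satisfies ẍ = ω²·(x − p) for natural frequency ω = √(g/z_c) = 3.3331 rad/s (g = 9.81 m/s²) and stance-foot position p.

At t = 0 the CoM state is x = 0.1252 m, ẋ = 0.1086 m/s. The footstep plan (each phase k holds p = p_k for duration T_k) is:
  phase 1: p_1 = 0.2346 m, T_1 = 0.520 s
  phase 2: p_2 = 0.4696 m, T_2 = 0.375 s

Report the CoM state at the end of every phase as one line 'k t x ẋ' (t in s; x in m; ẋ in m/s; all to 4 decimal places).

1 0.5200 0.0047 -0.6826
2 0.8950 -0.7363 -3.7710

phase 1: p=0.2346, T=0.520, ωT=1.733212, cosh=2.917758, sinh=2.741042; start (x,ẋ)=(0.125200, 0.108600) → end (x,ẋ)=(0.004707, -0.682628)
phase 2: p=0.4696, T=0.375, ωT=1.249912, cosh=1.888284, sinh=1.601754; start (x,ẋ)=(0.004707, -0.682628) → end (x,ẋ)=(-0.736294, -3.770971)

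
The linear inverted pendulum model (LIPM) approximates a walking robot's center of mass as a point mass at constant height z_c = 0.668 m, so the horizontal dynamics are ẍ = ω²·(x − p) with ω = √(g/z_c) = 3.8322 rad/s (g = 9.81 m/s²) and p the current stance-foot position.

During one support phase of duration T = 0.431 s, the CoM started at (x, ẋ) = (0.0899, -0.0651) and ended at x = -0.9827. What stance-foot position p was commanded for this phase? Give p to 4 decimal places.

p = 0.6944

ωT = 3.8322·0.431 = 1.651678; cosh(ωT) = 2.703727, sinh(ωT) = 2.511999
x(T) = p + (x₀−p)·cosh(ωT) + (ẋ₀/ω)·sinh(ωT) ⇒ p·(1 − cosh) = x(T) − x₀·cosh − (ẋ₀/ω)·sinh
numerator   = -0.9827 − (0.0899)·2.703727 − (-0.0651/3.8322)·2.511999 = -1.183092
denominator = 1 − 2.703727 = -1.703727
p = -1.183092 / -1.703727 = 0.6944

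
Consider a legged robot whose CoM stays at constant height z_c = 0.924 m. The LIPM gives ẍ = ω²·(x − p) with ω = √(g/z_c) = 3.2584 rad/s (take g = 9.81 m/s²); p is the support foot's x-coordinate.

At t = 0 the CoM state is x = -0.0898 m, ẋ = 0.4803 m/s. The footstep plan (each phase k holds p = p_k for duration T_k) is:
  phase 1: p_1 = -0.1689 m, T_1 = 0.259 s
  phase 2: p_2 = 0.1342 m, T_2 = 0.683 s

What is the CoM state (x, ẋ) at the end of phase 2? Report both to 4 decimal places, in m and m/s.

x = 1.1514, ẋ = 3.4315

phase 1: p=-0.1689, T=0.259, ωT=0.843926, cosh=1.377749, sinh=0.947729; start (x,ẋ)=(-0.089800, 0.480300) → end (x,ẋ)=(0.079779, 0.906000)
phase 2: p=0.1342, T=0.683, ωT=2.225487, cosh=4.683003, sinh=4.574989; start (x,ẋ)=(0.079779, 0.906000) → end (x,ẋ)=(1.151423, 3.431534)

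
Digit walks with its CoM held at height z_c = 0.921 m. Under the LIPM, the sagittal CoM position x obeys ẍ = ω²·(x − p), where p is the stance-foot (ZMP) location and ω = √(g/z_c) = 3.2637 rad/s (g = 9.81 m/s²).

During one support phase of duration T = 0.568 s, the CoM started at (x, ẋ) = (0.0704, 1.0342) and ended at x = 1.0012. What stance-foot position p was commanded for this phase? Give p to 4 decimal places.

ωT = 3.2637·0.568 = 1.853782; cosh(ωT) = 3.270280, sinh(ωT) = 3.113636
x(T) = p + (x₀−p)·cosh(ωT) + (ẋ₀/ω)·sinh(ωT) ⇒ p·(1 − cosh) = x(T) − x₀·cosh − (ẋ₀/ω)·sinh
numerator   = 1.0012 − (0.0704)·3.270280 − (1.0342/3.2637)·3.113636 = -0.215675
denominator = 1 − 3.270280 = -2.270280
p = -0.215675 / -2.270280 = 0.0950

p = 0.0950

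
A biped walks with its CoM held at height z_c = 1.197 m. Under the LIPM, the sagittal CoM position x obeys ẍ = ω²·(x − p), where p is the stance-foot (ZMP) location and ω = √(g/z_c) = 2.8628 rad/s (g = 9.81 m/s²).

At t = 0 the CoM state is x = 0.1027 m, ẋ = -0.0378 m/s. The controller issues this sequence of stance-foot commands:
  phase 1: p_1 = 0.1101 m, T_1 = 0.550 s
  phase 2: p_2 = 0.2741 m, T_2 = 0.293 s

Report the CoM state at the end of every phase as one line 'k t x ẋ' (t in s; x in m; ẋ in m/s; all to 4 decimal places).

phase 1: p=0.1101, T=0.550, ωT=1.574540, cosh=2.517811, sinh=2.310709; start (x,ẋ)=(0.102700, -0.037800) → end (x,ẋ)=(0.060958, -0.144125)
phase 2: p=0.2741, T=0.293, ωT=0.838800, cosh=1.372909, sinh=0.940681; start (x,ẋ)=(0.060958, -0.144125) → end (x,ẋ)=(-0.065882, -0.771858)

1 0.5500 0.0610 -0.1441
2 0.8430 -0.0659 -0.7719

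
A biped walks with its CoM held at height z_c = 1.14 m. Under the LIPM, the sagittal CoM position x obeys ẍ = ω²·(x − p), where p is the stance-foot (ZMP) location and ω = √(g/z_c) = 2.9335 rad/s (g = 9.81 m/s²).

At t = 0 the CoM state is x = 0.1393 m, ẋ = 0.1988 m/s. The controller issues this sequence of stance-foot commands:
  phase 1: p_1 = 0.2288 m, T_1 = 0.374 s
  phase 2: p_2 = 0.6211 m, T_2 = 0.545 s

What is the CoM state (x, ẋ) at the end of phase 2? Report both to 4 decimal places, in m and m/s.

phase 1: p=0.2288, T=0.374, ωT=1.097129, cosh=1.664691, sinh=1.330863; start (x,ẋ)=(0.139300, 0.198800) → end (x,ẋ)=(0.170001, -0.018475)
phase 2: p=0.6211, T=0.545, ωT=1.598758, cosh=2.574515, sinh=2.372367; start (x,ẋ)=(0.170001, -0.018475) → end (x,ẋ)=(-0.555202, -3.186914)

x = -0.5552, ẋ = -3.1869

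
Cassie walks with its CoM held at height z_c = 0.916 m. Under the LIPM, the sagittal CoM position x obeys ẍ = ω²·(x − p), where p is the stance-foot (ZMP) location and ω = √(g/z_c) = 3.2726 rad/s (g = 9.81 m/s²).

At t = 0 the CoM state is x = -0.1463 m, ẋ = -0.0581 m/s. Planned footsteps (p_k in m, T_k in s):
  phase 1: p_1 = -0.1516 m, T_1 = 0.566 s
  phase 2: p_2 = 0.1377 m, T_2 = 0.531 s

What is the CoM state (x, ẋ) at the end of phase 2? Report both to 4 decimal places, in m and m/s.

x = -0.9353, ẋ = -3.3471

phase 1: p=-0.1516, T=0.566, ωT=1.852292, cosh=3.265644, sinh=3.108767; start (x,ẋ)=(-0.146300, -0.058100) → end (x,ẋ)=(-0.189483, -0.135813)
phase 2: p=0.1377, T=0.531, ωT=1.737751, cosh=2.930229, sinh=2.754313; start (x,ẋ)=(-0.189483, -0.135813) → end (x,ẋ)=(-0.935327, -3.347118)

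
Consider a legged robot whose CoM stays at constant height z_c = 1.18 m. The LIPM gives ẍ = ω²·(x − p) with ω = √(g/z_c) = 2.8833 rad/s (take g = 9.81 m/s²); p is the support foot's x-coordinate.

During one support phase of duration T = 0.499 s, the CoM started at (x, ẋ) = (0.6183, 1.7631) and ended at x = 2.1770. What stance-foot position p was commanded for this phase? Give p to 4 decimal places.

p = 0.3391

ωT = 2.8833·0.499 = 1.438767; cosh(ωT) = 2.226357, sinh(ωT) = 1.989137
x(T) = p + (x₀−p)·cosh(ωT) + (ẋ₀/ω)·sinh(ωT) ⇒ p·(1 − cosh) = x(T) − x₀·cosh − (ẋ₀/ω)·sinh
numerator   = 2.1770 − (0.6183)·2.226357 − (1.7631/2.8833)·1.989137 = -0.415887
denominator = 1 − 2.226357 = -1.226357
p = -0.415887 / -1.226357 = 0.3391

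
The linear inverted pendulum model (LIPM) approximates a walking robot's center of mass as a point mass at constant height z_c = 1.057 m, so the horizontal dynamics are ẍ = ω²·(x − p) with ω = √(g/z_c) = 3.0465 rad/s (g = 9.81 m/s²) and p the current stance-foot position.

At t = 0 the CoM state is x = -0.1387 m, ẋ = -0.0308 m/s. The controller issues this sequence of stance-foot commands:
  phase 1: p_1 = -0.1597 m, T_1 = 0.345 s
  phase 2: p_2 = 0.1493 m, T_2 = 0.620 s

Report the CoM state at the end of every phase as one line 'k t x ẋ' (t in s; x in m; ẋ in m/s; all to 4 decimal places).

1 0.3450 -0.1387 0.0309
2 0.9650 -0.7918 -2.7296

phase 1: p=-0.1597, T=0.345, ωT=1.051042, cosh=1.605102, sinh=1.255529; start (x,ẋ)=(-0.138700, -0.030800) → end (x,ẋ)=(-0.138686, 0.030887)
phase 2: p=0.1493, T=0.620, ωT=1.888830, cosh=3.381439, sinh=3.230190; start (x,ẋ)=(-0.138686, 0.030887) → end (x,ẋ)=(-0.791758, -2.729564)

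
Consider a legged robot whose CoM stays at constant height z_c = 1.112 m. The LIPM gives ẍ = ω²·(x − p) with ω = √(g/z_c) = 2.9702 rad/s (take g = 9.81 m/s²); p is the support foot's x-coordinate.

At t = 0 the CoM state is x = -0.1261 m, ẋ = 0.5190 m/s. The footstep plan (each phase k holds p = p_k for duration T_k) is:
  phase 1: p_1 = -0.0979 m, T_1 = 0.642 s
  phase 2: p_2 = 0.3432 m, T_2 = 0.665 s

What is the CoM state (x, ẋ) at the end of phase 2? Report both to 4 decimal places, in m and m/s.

x = 2.2760, ẋ = 5.9351

phase 1: p=-0.0979, T=0.642, ωT=1.906868, cosh=3.440259, sinh=3.291715; start (x,ẋ)=(-0.126100, 0.519000) → end (x,ẋ)=(0.380265, 1.509782)
phase 2: p=0.3432, T=0.665, ωT=1.975183, cosh=3.673337, sinh=3.534601; start (x,ẋ)=(0.380265, 1.509782) → end (x,ẋ)=(2.276024, 5.935061)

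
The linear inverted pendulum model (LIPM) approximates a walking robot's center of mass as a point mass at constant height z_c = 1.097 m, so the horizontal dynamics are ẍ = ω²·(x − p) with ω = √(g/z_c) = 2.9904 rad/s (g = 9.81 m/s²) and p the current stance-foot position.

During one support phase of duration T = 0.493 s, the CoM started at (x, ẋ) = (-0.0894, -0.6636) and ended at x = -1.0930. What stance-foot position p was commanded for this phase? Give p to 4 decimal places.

ωT = 2.9904·0.493 = 1.474267; cosh(ωT) = 2.298390, sinh(ωT) = 2.069444
x(T) = p + (x₀−p)·cosh(ωT) + (ẋ₀/ω)·sinh(ωT) ⇒ p·(1 − cosh) = x(T) − x₀·cosh − (ẋ₀/ω)·sinh
numerator   = -1.0930 − (-0.0894)·2.298390 − (-0.6636/2.9904)·2.069444 = -0.428293
denominator = 1 − 2.298390 = -1.298390
p = -0.428293 / -1.298390 = 0.3299

p = 0.3299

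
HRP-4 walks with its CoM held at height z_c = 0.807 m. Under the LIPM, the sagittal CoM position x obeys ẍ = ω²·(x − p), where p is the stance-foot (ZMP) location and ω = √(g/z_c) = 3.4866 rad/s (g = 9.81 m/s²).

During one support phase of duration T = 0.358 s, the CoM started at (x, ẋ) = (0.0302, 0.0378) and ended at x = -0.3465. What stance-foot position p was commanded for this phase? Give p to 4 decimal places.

p = 0.4752

ωT = 3.4866·0.358 = 1.248203; cosh(ωT) = 1.885548, sinh(ωT) = 1.598528
x(T) = p + (x₀−p)·cosh(ωT) + (ẋ₀/ω)·sinh(ωT) ⇒ p·(1 − cosh) = x(T) − x₀·cosh − (ẋ₀/ω)·sinh
numerator   = -0.3465 − (0.0302)·1.885548 − (0.0378/3.4866)·1.598528 = -0.420774
denominator = 1 − 1.885548 = -0.885548
p = -0.420774 / -0.885548 = 0.4752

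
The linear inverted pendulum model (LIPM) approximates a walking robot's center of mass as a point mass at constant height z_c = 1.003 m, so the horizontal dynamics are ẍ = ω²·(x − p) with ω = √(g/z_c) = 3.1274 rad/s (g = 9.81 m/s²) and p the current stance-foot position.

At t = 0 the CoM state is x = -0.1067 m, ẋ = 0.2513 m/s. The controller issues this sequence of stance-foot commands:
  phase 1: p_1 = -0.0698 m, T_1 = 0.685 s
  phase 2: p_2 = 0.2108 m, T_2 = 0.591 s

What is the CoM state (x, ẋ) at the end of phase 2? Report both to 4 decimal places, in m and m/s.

x = 0.4720, ẋ = 0.9618

phase 1: p=-0.0698, T=0.685, ωT=2.142269, cosh=4.318066, sinh=4.200678; start (x,ẋ)=(-0.106700, 0.251300) → end (x,ẋ)=(0.108406, 0.600367)
phase 2: p=0.2108, T=0.591, ωT=1.848293, cosh=3.253240, sinh=3.095735; start (x,ẋ)=(0.108406, 0.600367) → end (x,ẋ)=(0.471976, 0.961800)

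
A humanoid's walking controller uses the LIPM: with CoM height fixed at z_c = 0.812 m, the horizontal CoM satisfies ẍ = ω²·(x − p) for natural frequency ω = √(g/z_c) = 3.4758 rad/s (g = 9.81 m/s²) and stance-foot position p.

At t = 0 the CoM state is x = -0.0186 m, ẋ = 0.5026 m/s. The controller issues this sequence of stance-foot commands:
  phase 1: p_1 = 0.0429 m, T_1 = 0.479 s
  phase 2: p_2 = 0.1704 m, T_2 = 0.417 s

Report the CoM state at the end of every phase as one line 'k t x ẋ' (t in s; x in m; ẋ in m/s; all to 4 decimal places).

phase 1: p=0.0429, T=0.479, ωT=1.664908, cosh=2.737198, sinh=2.547990; start (x,ẋ)=(-0.018600, 0.502600) → end (x,ẋ)=(0.243001, 0.831053)
phase 2: p=0.1704, T=0.417, ωT=1.449409, cosh=2.247652, sinh=2.012943; start (x,ẋ)=(0.243001, 0.831053) → end (x,ẋ)=(0.814870, 2.375878)

1 0.4790 0.2430 0.8311
2 0.8960 0.8149 2.3759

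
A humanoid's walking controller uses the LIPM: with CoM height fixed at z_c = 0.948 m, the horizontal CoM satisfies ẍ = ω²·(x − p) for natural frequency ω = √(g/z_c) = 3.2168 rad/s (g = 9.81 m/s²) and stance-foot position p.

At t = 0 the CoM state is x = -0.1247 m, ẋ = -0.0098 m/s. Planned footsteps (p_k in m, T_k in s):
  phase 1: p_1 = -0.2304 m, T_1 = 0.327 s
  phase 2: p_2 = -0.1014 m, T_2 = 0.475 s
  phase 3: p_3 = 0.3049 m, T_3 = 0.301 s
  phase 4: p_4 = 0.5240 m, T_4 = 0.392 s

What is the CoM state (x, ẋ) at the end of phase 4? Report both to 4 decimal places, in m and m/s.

x = 1.7270, ẋ = 4.2169

phase 1: p=-0.2304, T=0.327, ωT=1.051894, cosh=1.606172, sinh=1.256896; start (x,ẋ)=(-0.124700, -0.009800) → end (x,ẋ)=(-0.064457, 0.411624)
phase 2: p=-0.1014, T=0.475, ωT=1.527980, cosh=2.412916, sinh=2.195942; start (x,ẋ)=(-0.064457, 0.411624) → end (x,ẋ)=(0.268735, 1.254177)
phase 3: p=0.3049, T=0.301, ωT=0.968257, cosh=1.506547, sinh=1.126803; start (x,ẋ)=(0.268735, 1.254177) → end (x,ẋ)=(0.689738, 1.758390)
phase 4: p=0.5240, T=0.392, ωT=1.260986, cosh=1.906136, sinh=1.622762; start (x,ẋ)=(0.689738, 1.758390) → end (x,ẋ)=(1.726964, 4.216897)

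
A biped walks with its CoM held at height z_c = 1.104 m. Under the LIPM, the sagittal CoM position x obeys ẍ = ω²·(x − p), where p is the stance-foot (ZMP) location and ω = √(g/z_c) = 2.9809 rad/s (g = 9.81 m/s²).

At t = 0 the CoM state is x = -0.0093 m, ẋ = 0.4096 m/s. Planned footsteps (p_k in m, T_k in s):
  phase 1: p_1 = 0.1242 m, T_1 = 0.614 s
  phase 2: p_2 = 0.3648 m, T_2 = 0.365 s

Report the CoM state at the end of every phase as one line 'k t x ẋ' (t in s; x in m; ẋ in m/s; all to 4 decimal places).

1 0.6140 0.1147 0.1011
2 0.9790 -0.0040 -0.8140

phase 1: p=0.1242, T=0.614, ωT=1.830273, cosh=3.197978, sinh=3.037608; start (x,ẋ)=(-0.009300, 0.409600) → end (x,ẋ)=(0.114662, 0.101075)
phase 2: p=0.3648, T=0.365, ωT=1.088029, cosh=1.652648, sinh=1.315768; start (x,ẋ)=(0.114662, 0.101075) → end (x,ẋ)=(-0.003975, -0.814042)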